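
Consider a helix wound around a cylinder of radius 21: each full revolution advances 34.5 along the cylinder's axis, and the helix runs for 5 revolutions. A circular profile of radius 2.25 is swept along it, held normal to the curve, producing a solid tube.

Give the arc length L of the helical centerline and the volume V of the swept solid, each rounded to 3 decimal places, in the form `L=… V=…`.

2πR = 2π·21 = 131.946891
per-turn = √(131.946891² + 34.5²) = √(17409.9822 + 1190.25) = √18600.2322 = 136.382668
L = 5 × 136.382668 = 681.913341
V = π·2.25² × L = 15.904313 × 681.913341 = 10845.363077

L=681.913 V=10845.363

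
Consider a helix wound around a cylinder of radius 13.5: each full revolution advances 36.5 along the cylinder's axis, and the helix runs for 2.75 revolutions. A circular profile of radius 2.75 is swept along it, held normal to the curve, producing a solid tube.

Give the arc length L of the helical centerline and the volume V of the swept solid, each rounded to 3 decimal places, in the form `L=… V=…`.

L=253.943 V=6033.245

2πR = 2π·13.5 = 84.823002
per-turn = √(84.823002² + 36.5²) = √(7194.9416 + 1332.25) = √8527.1916 = 92.342794
L = 2.75 × 92.342794 = 253.942684
V = π·2.75² × L = 23.758294 × 253.942684 = 6033.245048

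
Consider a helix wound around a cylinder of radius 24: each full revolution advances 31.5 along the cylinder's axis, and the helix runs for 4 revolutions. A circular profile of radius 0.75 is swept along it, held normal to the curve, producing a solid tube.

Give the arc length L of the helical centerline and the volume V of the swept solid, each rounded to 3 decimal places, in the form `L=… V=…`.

L=616.205 V=1088.925

2πR = 2π·24 = 150.796447
per-turn = √(150.796447² + 31.5²) = √(22739.5685 + 992.25) = √23731.8185 = 154.051350
L = 4 × 154.051350 = 616.205401
V = π·0.75² × L = 1.767146 × 616.205401 = 1088.924829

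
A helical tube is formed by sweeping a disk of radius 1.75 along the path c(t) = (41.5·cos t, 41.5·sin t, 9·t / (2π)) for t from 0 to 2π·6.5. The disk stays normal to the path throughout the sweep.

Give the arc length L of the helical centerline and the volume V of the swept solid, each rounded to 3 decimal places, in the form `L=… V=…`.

L=1695.899 V=16316.456

2πR = 2π·41.5 = 260.752190
per-turn = √(260.752190² + 9²) = √(67991.7047 + 81) = √68072.7047 = 260.907464
L = 6.5 × 260.907464 = 1695.898515
V = π·1.75² × L = 9.621128 × 1695.898515 = 16316.455846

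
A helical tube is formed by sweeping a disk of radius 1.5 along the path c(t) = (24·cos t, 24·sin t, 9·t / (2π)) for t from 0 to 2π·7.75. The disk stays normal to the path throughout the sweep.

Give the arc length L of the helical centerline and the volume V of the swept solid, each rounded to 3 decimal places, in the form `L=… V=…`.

L=1170.752 V=8275.559

2πR = 2π·24 = 150.796447
per-turn = √(150.796447² + 9²) = √(22739.5685 + 81) = √22820.5685 = 151.064783
L = 7.75 × 151.064783 = 1170.752065
V = π·1.5² × L = 7.068583 × 1170.752065 = 8275.558696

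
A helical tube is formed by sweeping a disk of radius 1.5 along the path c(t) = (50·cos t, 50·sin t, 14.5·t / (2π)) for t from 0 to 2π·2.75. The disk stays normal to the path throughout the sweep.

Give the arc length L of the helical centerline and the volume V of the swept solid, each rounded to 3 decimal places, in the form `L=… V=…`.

2πR = 2π·50 = 314.159265
per-turn = √(314.159265² + 14.5²) = √(98696.0440 + 210.25) = √98906.2940 = 314.493711
L = 2.75 × 314.493711 = 864.857704
V = π·1.5² × L = 7.068583 × 864.857704 = 6113.318872

L=864.858 V=6113.319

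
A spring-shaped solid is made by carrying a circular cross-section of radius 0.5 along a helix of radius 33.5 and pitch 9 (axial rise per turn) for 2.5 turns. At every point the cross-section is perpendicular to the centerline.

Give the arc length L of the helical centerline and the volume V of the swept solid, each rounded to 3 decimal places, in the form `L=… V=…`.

L=526.698 V=413.667

2πR = 2π·33.5 = 210.486708
per-turn = √(210.486708² + 9²) = √(44304.6542 + 81) = √44385.6542 = 210.679031
L = 2.5 × 210.679031 = 526.697578
V = π·0.5² × L = 0.785398 × 526.697578 = 413.667310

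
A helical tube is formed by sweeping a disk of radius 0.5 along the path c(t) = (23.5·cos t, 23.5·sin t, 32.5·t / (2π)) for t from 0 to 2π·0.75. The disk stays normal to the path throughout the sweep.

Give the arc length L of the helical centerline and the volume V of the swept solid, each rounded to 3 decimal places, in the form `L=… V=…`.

L=113.392 V=89.058

2πR = 2π·23.5 = 147.654855
per-turn = √(147.654855² + 32.5²) = √(21801.9561 + 1056.25) = √22858.2061 = 151.189306
L = 0.75 × 151.189306 = 113.391979
V = π·0.5² × L = 0.785398 × 113.391979 = 89.057852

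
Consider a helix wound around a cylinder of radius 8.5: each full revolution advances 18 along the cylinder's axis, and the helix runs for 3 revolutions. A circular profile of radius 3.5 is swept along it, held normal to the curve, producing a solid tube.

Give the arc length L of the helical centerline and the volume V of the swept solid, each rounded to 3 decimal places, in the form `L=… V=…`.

L=169.076 V=6506.824

2πR = 2π·8.5 = 53.407075
per-turn = √(53.407075² + 18²) = √(2852.3157 + 324) = √3176.3157 = 56.358812
L = 3 × 56.358812 = 169.076436
V = π·3.5² × L = 38.484510 × 169.076436 = 6506.823775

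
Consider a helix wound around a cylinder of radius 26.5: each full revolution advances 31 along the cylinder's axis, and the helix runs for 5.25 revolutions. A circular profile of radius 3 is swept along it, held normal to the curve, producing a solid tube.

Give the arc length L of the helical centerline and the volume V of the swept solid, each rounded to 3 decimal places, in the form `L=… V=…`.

2πR = 2π·26.5 = 166.504411
per-turn = √(166.504411² + 31²) = √(27723.7188 + 961) = √28684.7188 = 169.365636
L = 5.25 × 169.365636 = 889.169591
V = π·3² × L = 28.274334 × 889.169591 = 25140.677883

L=889.170 V=25140.678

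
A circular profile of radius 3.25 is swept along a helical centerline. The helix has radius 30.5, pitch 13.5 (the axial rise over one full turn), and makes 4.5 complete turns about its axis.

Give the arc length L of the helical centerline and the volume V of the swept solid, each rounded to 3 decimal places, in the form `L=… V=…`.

L=864.504 V=28686.909

2πR = 2π·30.5 = 191.637152
per-turn = √(191.637152² + 13.5²) = √(36724.7980 + 182.25) = √36907.0480 = 192.112071
L = 4.5 × 192.112071 = 864.504321
V = π·3.25² × L = 33.183072 × 864.504321 = 28686.909486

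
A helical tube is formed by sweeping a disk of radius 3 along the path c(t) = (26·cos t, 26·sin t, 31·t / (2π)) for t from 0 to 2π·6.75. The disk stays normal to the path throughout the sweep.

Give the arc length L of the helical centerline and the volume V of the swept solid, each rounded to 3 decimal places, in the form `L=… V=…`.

L=1122.377 V=31734.469

2πR = 2π·26 = 163.362818
per-turn = √(163.362818² + 31²) = √(26687.4103 + 961) = √27648.4103 = 166.278111
L = 6.75 × 166.278111 = 1122.377251
V = π·3² × L = 28.274334 × 1122.377251 = 31734.469146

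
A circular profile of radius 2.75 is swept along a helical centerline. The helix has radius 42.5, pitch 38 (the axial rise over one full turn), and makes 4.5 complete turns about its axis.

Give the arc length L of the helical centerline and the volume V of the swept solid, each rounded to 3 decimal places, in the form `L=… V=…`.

L=1213.765 V=28836.990

2πR = 2π·42.5 = 267.035376
per-turn = √(267.035376² + 38²) = √(71307.8918 + 1444) = √72751.8918 = 269.725586
L = 4.5 × 269.725586 = 1213.765137
V = π·2.75² × L = 23.758294 × 1213.765137 = 28836.989520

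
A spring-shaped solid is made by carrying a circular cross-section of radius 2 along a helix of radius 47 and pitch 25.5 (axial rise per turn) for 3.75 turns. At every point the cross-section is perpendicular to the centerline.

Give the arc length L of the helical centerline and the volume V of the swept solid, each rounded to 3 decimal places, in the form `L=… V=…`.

2πR = 2π·47 = 295.309709
per-turn = √(295.309709² + 25.5²) = √(87207.8245 + 650.25) = √87858.0745 = 296.408628
L = 3.75 × 296.408628 = 1111.532353
V = π·2² × L = 12.566371 × 1111.532353 = 13967.927502

L=1111.532 V=13967.928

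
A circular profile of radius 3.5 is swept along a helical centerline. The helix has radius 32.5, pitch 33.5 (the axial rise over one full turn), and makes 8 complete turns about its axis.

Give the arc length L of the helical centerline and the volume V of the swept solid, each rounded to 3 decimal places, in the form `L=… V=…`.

2πR = 2π·32.5 = 204.203522
per-turn = √(204.203522² + 33.5²) = √(41699.0786 + 1122.25) = √42821.3286 = 206.933150
L = 8 × 206.933150 = 1655.465200
V = π·3.5² × L = 38.484510 × 1655.465200 = 63709.767074

L=1655.465 V=63709.767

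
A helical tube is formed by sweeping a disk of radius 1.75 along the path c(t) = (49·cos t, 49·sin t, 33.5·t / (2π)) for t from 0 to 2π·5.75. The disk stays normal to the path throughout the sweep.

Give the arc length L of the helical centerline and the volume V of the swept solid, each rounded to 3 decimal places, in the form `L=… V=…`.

2πR = 2π·49 = 307.876080
per-turn = √(307.876080² + 33.5²) = √(94787.6807 + 1122.25) = √95909.9307 = 309.693285
L = 5.75 × 309.693285 = 1780.736388
V = π·1.75² × L = 9.621128 × 1780.736388 = 17132.691833

L=1780.736 V=17132.692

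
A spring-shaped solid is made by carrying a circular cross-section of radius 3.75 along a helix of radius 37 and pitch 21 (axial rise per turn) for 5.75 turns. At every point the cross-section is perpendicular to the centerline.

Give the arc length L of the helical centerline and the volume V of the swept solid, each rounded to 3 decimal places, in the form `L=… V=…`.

L=1342.190 V=59296.153

2πR = 2π·37 = 232.477856
per-turn = √(232.477856² + 21²) = √(54045.9537 + 441) = √54486.9537 = 233.424407
L = 5.75 × 233.424407 = 1342.190339
V = π·3.75² × L = 44.178647 × 1342.190339 = 59296.152789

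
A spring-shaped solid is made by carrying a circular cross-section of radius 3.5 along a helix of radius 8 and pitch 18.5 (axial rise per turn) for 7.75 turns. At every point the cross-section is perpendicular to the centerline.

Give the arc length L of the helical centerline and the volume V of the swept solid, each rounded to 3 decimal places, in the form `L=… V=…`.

2πR = 2π·8 = 50.265482
per-turn = √(50.265482² + 18.5²) = √(2526.6187 + 342.25) = √2868.8687 = 53.561822
L = 7.75 × 53.561822 = 415.104117
V = π·3.5² × L = 38.484510 × 415.104117 = 15975.078542

L=415.104 V=15975.079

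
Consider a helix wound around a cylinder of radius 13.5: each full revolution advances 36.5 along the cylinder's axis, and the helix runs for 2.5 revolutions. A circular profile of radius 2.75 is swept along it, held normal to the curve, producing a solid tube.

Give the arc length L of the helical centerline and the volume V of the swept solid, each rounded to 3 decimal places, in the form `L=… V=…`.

L=230.857 V=5484.768

2πR = 2π·13.5 = 84.823002
per-turn = √(84.823002² + 36.5²) = √(7194.9416 + 1332.25) = √8527.1916 = 92.342794
L = 2.5 × 92.342794 = 230.856985
V = π·2.75² × L = 23.758294 × 230.856985 = 5484.768225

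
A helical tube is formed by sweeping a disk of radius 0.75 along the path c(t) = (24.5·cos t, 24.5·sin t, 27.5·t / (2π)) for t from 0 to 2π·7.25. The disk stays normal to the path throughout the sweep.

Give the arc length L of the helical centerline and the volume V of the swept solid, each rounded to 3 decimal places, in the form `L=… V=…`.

2πR = 2π·24.5 = 153.938040
per-turn = √(153.938040² + 27.5²) = √(23696.9202 + 756.25) = √24453.1702 = 156.375094
L = 7.25 × 156.375094 = 1133.719435
V = π·0.75² × L = 1.767146 × 1133.719435 = 2003.447614

L=1133.719 V=2003.448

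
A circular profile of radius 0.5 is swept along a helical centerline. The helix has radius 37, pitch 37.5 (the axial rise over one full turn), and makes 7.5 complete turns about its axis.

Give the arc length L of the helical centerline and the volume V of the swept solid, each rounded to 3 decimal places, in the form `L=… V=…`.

L=1766.122 V=1387.109

2πR = 2π·37 = 232.477856
per-turn = √(232.477856² + 37.5²) = √(54045.9537 + 1406.25) = √55452.2037 = 235.482916
L = 7.5 × 235.482916 = 1766.121870
V = π·0.5² × L = 0.785398 × 1766.121870 = 1387.108873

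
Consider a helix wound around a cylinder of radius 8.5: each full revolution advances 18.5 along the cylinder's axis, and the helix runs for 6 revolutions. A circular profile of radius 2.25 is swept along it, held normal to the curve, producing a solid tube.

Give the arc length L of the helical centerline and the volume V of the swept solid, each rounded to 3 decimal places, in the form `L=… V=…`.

L=339.123 V=5393.517

2πR = 2π·8.5 = 53.407075
per-turn = √(53.407075² + 18.5²) = √(2852.3157 + 342.25) = √3194.5657 = 56.520489
L = 6 × 56.520489 = 339.122934
V = π·2.25² × L = 15.904313 × 339.122934 = 5393.517219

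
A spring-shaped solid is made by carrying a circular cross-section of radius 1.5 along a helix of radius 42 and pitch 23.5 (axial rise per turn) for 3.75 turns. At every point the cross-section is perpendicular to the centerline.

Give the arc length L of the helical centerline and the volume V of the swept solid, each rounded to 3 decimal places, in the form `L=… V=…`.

2πR = 2π·42 = 263.893783
per-turn = √(263.893783² + 23.5²) = √(69639.9287 + 552.25) = √70192.1787 = 264.938066
L = 3.75 × 264.938066 = 993.517746
V = π·1.5² × L = 7.068583 × 993.517746 = 7022.763120

L=993.518 V=7022.763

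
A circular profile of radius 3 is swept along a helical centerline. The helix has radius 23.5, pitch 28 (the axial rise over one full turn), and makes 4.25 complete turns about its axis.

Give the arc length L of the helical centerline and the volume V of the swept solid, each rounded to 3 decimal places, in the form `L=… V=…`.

2πR = 2π·23.5 = 147.654855
per-turn = √(147.654855² + 28²) = √(21801.9561 + 784) = √22585.9561 = 150.286247
L = 4.25 × 150.286247 = 638.716551
V = π·3² × L = 28.274334 × 638.716551 = 18059.285018

L=638.717 V=18059.285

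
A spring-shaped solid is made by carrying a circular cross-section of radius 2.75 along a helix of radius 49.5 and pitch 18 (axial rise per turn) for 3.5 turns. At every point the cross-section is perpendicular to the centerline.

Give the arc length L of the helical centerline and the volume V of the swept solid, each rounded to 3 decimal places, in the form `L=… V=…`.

L=1090.383 V=25905.649

2πR = 2π·49.5 = 311.017673
per-turn = √(311.017673² + 18²) = √(96731.9927 + 324) = √97055.9927 = 311.538108
L = 3.5 × 311.538108 = 1090.383378
V = π·2.75² × L = 23.758294 × 1090.383378 = 25905.649350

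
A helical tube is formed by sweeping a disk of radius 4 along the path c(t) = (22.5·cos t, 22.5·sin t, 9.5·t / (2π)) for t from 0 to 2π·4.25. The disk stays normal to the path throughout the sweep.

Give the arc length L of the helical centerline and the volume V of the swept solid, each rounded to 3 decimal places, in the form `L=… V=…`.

L=602.185 V=30269.102

2πR = 2π·22.5 = 141.371669
per-turn = √(141.371669² + 9.5²) = √(19985.9489 + 90.25) = √20076.1989 = 141.690504
L = 4.25 × 141.690504 = 602.184642
V = π·4² × L = 50.265482 × 602.184642 = 30269.101550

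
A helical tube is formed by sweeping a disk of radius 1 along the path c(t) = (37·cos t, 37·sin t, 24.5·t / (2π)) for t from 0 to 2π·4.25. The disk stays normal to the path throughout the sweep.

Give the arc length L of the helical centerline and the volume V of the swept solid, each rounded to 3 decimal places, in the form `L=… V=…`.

L=993.502 V=3121.180

2πR = 2π·37 = 232.477856
per-turn = √(232.477856² + 24.5²) = √(54045.9537 + 600.25) = √54646.2037 = 233.765275
L = 4.25 × 233.765275 = 993.502418
V = π·1² × L = 3.141593 × 993.502418 = 3121.179897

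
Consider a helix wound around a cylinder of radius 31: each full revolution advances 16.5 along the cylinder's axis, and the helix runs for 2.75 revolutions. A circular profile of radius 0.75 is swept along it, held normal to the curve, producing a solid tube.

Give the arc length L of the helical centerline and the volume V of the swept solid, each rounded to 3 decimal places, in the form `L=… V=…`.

L=537.560 V=949.947

2πR = 2π·31 = 194.778745
per-turn = √(194.778745² + 16.5²) = √(37938.7593 + 272.25) = √38211.0093 = 195.476365
L = 2.75 × 195.476365 = 537.560004
V = π·0.75² × L = 1.767146 × 537.560004 = 949.946940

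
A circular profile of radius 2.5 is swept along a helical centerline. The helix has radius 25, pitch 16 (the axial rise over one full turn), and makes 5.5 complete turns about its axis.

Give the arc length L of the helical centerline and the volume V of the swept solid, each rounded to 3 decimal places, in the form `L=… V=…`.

2πR = 2π·25 = 157.079633
per-turn = √(157.079633² + 16²) = √(24674.0110 + 256) = √24930.0110 = 157.892403
L = 5.5 × 157.892403 = 868.408218
V = π·2.5² × L = 19.634954 × 868.408218 = 17051.155484

L=868.408 V=17051.155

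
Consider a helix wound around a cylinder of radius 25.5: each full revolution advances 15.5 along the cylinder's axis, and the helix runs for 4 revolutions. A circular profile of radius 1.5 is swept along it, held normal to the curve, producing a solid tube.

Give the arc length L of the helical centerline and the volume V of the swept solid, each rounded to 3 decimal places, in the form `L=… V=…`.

L=643.877 V=4551.298

2πR = 2π·25.5 = 160.221225
per-turn = √(160.221225² + 15.5²) = √(25670.8410 + 240.25) = √25911.0910 = 160.969224
L = 4 × 160.969224 = 643.876896
V = π·1.5² × L = 7.068583 × 643.876896 = 4551.297582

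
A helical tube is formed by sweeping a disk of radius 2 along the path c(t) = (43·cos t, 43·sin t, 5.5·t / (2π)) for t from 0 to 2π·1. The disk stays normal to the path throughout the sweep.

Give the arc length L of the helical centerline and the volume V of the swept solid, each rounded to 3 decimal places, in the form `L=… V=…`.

L=270.233 V=3395.847

2πR = 2π·43 = 270.176968
per-turn = √(270.176968² + 5.5²) = √(72995.5942 + 30.25) = √73025.8442 = 270.232944
L = 1 × 270.232944 = 270.232944
V = π·2² × L = 12.566371 × 270.232944 = 3395.847329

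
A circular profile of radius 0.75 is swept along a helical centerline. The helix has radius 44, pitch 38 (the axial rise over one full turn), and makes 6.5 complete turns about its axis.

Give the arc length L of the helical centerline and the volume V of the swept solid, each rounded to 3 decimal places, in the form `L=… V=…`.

2πR = 2π·44 = 276.460154
per-turn = √(276.460154² + 38²) = √(76430.2165 + 1444) = √77874.2165 = 279.059521
L = 6.5 × 279.059521 = 1813.886889
V = π·0.75² × L = 1.767146 × 1813.886889 = 3205.402720

L=1813.887 V=3205.403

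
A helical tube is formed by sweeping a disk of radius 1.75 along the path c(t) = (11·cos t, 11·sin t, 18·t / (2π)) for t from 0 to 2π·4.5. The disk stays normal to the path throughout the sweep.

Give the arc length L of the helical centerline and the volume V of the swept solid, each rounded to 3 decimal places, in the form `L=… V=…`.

L=321.392 V=3092.156

2πR = 2π·11 = 69.115038
per-turn = √(69.115038² + 18²) = √(4776.8885 + 324) = √5100.8885 = 71.420505
L = 4.5 × 71.420505 = 321.392272
V = π·1.75² × L = 9.621128 × 321.392272 = 3092.156030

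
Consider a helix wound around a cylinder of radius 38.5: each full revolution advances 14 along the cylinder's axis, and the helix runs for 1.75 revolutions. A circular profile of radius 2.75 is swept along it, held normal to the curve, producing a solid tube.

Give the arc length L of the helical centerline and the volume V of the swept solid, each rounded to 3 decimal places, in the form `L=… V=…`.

2πR = 2π·38.5 = 241.902634
per-turn = √(241.902634² + 14²) = √(58516.8845 + 196) = √58712.8845 = 242.307417
L = 1.75 × 242.307417 = 424.037980
V = π·2.75² × L = 23.758294 × 424.037980 = 10074.419192

L=424.038 V=10074.419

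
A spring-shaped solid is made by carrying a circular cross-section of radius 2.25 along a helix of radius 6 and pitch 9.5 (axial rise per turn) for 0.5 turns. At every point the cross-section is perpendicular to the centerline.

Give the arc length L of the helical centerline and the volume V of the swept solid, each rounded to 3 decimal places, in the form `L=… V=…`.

2πR = 2π·6 = 37.699112
per-turn = √(37.699112² + 9.5²) = √(1421.2230 + 90.25) = √1511.4730 = 38.877668
L = 0.5 × 38.877668 = 19.438834
V = π·2.25² × L = 15.904313 × 19.438834 = 309.161293

L=19.439 V=309.161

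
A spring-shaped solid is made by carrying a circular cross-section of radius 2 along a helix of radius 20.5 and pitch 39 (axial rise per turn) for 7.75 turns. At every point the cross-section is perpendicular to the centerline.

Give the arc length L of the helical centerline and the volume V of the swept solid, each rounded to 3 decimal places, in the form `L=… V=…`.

2πR = 2π·20.5 = 128.805299
per-turn = √(128.805299² + 39²) = √(16590.8050 + 1521) = √18111.8050 = 134.580106
L = 7.75 × 134.580106 = 1042.995823
V = π·2² × L = 12.566371 × 1042.995823 = 13106.672067

L=1042.996 V=13106.672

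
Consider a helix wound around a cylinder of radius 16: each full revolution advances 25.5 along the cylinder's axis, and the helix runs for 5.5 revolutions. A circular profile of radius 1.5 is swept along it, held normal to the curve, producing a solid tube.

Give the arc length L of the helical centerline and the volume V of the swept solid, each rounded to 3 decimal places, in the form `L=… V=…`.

L=570.430 V=4032.135

2πR = 2π·16 = 100.530965
per-turn = √(100.530965² + 25.5²) = √(10106.4749 + 650.25) = √10756.7249 = 103.714632
L = 5.5 × 103.714632 = 570.430476
V = π·1.5² × L = 7.068583 × 570.430476 = 4032.135437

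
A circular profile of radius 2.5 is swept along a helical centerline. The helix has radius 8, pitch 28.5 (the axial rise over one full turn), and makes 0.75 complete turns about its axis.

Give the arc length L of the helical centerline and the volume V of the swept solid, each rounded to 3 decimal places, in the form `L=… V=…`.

2πR = 2π·8 = 50.265482
per-turn = √(50.265482² + 28.5²) = √(2526.6187 + 812.25) = √3338.8687 = 57.782945
L = 0.75 × 57.782945 = 43.337209
V = π·2.5² × L = 19.634954 × 43.337209 = 850.924103

L=43.337 V=850.924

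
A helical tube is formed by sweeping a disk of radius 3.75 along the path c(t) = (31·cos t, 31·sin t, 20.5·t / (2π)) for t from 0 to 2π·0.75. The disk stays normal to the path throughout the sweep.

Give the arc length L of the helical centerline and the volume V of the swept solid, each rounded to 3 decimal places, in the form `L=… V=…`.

2πR = 2π·31 = 194.778745
per-turn = √(194.778745² + 20.5²) = √(37938.7593 + 420.25) = √38359.0093 = 195.854562
L = 0.75 × 195.854562 = 146.890921
V = π·3.75² × L = 44.178647 × 146.890921 = 6489.442111

L=146.891 V=6489.442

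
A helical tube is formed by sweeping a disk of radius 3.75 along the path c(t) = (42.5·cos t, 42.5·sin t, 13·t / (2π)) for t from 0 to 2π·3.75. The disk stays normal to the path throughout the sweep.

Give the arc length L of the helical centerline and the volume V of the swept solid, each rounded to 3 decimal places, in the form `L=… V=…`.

2πR = 2π·42.5 = 267.035376
per-turn = √(267.035376² + 13²) = √(71307.8918 + 169) = √71476.8918 = 267.351626
L = 3.75 × 267.351626 = 1002.568597
V = π·3.75² × L = 44.178647 × 1002.568597 = 44292.123813

L=1002.569 V=44292.124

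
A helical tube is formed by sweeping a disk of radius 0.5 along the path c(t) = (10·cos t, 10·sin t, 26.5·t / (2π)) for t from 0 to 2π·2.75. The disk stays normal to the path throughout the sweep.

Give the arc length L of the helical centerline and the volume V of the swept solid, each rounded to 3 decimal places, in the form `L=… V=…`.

L=187.527 V=147.283

2πR = 2π·10 = 62.831853
per-turn = √(62.831853² + 26.5²) = √(3947.8418 + 702.25) = √4650.0918 = 68.191581
L = 2.75 × 68.191581 = 187.526849
V = π·0.5² × L = 0.785398 × 187.526849 = 147.283242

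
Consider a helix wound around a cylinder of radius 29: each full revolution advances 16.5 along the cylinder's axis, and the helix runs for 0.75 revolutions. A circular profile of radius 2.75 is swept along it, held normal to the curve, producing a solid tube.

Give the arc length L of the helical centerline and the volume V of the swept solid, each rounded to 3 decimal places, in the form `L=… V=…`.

2πR = 2π·29 = 182.212374
per-turn = √(182.212374² + 16.5²) = √(33201.3492 + 272.25) = √33473.5992 = 182.957916
L = 0.75 × 182.957916 = 137.218437
V = π·2.75² × L = 23.758294 × 137.218437 = 3260.076038

L=137.218 V=3260.076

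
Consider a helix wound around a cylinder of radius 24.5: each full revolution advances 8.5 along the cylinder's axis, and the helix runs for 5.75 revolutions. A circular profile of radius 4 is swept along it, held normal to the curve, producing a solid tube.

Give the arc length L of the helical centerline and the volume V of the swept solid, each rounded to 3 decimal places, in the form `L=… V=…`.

2πR = 2π·24.5 = 153.938040
per-turn = √(153.938040² + 8.5²) = √(23696.9202 + 72.25) = √23769.1702 = 154.172534
L = 5.75 × 154.172534 = 886.492069
V = π·4² × L = 50.265482 × 886.492069 = 44559.951550

L=886.492 V=44559.952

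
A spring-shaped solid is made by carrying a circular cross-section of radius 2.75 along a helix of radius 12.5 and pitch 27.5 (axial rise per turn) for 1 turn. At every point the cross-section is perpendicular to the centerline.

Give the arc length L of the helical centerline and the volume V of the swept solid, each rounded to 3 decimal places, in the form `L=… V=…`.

2πR = 2π·12.5 = 78.539816
per-turn = √(78.539816² + 27.5²) = √(6168.5028 + 756.25) = √6924.7528 = 83.215099
L = 1 × 83.215099 = 83.215099
V = π·2.75² × L = 23.758294 × 83.215099 = 1977.048831

L=83.215 V=1977.049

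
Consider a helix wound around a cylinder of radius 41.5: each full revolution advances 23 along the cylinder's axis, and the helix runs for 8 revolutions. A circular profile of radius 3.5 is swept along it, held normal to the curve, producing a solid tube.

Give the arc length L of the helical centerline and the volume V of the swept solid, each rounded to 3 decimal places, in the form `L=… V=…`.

2πR = 2π·41.5 = 260.752190
per-turn = √(260.752190² + 23²) = √(67991.7047 + 529) = √68520.7047 = 261.764598
L = 8 × 261.764598 = 2094.116783
V = π·3.5² × L = 38.484510 × 2094.116783 = 80591.058301

L=2094.117 V=80591.058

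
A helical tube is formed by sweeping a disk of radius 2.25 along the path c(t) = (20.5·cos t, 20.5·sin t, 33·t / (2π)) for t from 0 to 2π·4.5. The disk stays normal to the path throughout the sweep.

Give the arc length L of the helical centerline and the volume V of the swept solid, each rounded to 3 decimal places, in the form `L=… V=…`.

L=598.344 V=9516.257

2πR = 2π·20.5 = 128.805299
per-turn = √(128.805299² + 33²) = √(16590.8050 + 1089) = √17679.8050 = 132.965428
L = 4.5 × 132.965428 = 598.344425
V = π·2.25² × L = 15.904313 × 598.344425 = 9516.256906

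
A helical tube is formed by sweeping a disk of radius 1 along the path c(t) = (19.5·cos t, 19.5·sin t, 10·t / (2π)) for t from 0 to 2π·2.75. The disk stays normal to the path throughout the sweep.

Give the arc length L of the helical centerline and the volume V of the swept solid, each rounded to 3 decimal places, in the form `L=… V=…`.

2πR = 2π·19.5 = 122.522113
per-turn = √(122.522113² + 10²) = √(15011.6683 + 100) = √15111.6683 = 122.929526
L = 2.75 × 122.929526 = 338.056196
V = π·1² × L = 3.141593 × 338.056196 = 1062.034861

L=338.056 V=1062.035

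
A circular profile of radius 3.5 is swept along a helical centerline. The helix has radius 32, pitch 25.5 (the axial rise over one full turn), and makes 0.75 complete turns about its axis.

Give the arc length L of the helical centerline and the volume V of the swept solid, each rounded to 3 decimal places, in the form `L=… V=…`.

2πR = 2π·32 = 201.061930
per-turn = √(201.061930² + 25.5²) = √(40425.8996 + 650.25) = √41076.1496 = 202.672518
L = 0.75 × 202.672518 = 152.004389
V = π·3.5² × L = 38.484510 × 152.004389 = 5849.814416

L=152.004 V=5849.814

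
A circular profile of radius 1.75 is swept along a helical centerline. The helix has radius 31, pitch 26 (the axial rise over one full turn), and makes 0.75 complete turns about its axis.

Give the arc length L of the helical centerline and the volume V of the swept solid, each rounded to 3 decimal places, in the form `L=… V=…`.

2πR = 2π·31 = 194.778745
per-turn = √(194.778745² + 26²) = √(37938.7593 + 676) = √38614.7593 = 196.506385
L = 0.75 × 196.506385 = 147.379789
V = π·1.75² × L = 9.621128 × 147.379789 = 1417.959738

L=147.380 V=1417.960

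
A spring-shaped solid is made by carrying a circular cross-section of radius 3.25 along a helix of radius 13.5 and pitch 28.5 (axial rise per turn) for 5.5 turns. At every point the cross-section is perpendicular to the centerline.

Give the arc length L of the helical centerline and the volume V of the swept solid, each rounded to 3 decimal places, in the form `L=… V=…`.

2πR = 2π·13.5 = 84.823002
per-turn = √(84.823002² + 28.5²) = √(7194.9416 + 812.25) = √8007.1916 = 89.482912
L = 5.5 × 89.482912 = 492.156018
V = π·3.25² × L = 33.183072 × 492.156018 = 16331.248783

L=492.156 V=16331.249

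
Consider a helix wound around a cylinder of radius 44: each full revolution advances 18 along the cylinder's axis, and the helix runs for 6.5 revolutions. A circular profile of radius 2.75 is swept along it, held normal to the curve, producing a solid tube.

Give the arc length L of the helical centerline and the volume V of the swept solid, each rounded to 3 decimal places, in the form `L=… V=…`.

L=1800.796 V=42783.838

2πR = 2π·44 = 276.460154
per-turn = √(276.460154² + 18²) = √(76430.2165 + 324) = √76754.2165 = 277.045513
L = 6.5 × 277.045513 = 1800.795837
V = π·2.75² × L = 23.758294 × 1800.795837 = 42783.837726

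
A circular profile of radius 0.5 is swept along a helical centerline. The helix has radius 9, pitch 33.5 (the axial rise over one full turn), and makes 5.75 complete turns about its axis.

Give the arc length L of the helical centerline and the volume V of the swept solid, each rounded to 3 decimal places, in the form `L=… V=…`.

2πR = 2π·9 = 56.548668
per-turn = √(56.548668² + 33.5²) = √(3197.7518 + 1122.25) = √4320.0018 = 65.726721
L = 5.75 × 65.726721 = 377.928645
V = π·0.5² × L = 0.785398 × 377.928645 = 296.824463

L=377.929 V=296.824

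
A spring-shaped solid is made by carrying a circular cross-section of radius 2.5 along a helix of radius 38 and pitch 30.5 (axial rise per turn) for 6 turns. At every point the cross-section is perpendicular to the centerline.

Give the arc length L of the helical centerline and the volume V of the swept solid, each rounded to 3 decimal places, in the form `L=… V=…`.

2πR = 2π·38 = 238.761042
per-turn = √(238.761042² + 30.5²) = √(57006.8350 + 930.25) = √57937.0850 = 240.701236
L = 6 × 240.701236 = 1444.207416
V = π·2.5² × L = 19.634954 × 1444.207416 = 28356.946304

L=1444.207 V=28356.946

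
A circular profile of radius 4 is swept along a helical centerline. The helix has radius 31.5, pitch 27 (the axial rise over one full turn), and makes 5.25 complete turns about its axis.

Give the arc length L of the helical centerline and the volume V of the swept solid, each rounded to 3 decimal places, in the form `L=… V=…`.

L=1048.706 V=52713.706

2πR = 2π·31.5 = 197.920337
per-turn = √(197.920337² + 27²) = √(39172.4599 + 729) = √39901.4599 = 199.753498
L = 5.25 × 199.753498 = 1048.705863
V = π·4² × L = 50.265482 × 1048.705863 = 52713.706172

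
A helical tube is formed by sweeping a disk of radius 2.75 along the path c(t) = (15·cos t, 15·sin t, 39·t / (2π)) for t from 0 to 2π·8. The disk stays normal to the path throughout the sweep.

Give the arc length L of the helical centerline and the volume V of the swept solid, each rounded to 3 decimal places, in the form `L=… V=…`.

2πR = 2π·15 = 94.247780
per-turn = √(94.247780² + 39²) = √(8882.6440 + 1521) = √10403.6440 = 101.998255
L = 8 × 101.998255 = 815.986038
V = π·2.75² × L = 23.758294 × 815.986038 = 19386.436542

L=815.986 V=19386.437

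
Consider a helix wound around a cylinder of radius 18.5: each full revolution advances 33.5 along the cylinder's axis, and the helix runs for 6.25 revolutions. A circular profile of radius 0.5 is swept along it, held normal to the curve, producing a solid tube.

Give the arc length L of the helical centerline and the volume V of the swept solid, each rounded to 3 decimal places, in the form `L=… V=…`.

2πR = 2π·18.5 = 116.238928
per-turn = √(116.238928² + 33.5²) = √(13511.4884 + 1122.25) = √14633.7384 = 120.969990
L = 6.25 × 120.969990 = 756.062436
V = π·0.5² × L = 0.785398 × 756.062436 = 593.810049

L=756.062 V=593.810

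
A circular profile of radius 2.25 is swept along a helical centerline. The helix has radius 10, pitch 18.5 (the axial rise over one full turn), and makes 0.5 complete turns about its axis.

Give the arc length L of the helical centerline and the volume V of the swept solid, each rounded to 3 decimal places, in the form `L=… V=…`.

2πR = 2π·10 = 62.831853
per-turn = √(62.831853² + 18.5²) = √(3947.8418 + 342.25) = √4290.0918 = 65.498792
L = 0.5 × 65.498792 = 32.749396
V = π·2.25² × L = 15.904313 × 32.749396 = 520.856639

L=32.749 V=520.857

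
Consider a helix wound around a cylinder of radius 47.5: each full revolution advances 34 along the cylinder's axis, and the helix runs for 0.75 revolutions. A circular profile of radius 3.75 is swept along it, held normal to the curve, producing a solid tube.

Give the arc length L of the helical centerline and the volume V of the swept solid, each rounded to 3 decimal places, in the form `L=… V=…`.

2πR = 2π·47.5 = 298.451302
per-turn = √(298.451302² + 34²) = √(89073.1797 + 1156) = √90229.1797 = 300.381723
L = 0.75 × 300.381723 = 225.286293
V = π·3.75² × L = 44.178647 × 225.286293 = 9952.843521

L=225.286 V=9952.844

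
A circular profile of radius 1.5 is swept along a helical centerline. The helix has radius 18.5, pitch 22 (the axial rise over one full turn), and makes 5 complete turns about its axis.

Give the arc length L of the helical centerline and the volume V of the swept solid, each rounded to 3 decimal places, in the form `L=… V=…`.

L=591.513 V=4181.157

2πR = 2π·18.5 = 116.238928
per-turn = √(116.238928² + 22²) = √(13511.4884 + 484) = √13995.4884 = 118.302529
L = 5 × 118.302529 = 591.512646
V = π·1.5² × L = 7.068583 × 591.512646 = 4181.156514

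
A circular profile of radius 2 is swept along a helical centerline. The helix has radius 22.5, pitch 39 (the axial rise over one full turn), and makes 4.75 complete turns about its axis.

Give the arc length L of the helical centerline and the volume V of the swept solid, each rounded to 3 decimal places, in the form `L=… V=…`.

L=696.599 V=8753.725

2πR = 2π·22.5 = 141.371669
per-turn = √(141.371669² + 39²) = √(19985.9489 + 1521) = √21506.9489 = 146.652477
L = 4.75 × 146.652477 = 696.599264
V = π·2² × L = 12.566371 × 696.599264 = 8753.724523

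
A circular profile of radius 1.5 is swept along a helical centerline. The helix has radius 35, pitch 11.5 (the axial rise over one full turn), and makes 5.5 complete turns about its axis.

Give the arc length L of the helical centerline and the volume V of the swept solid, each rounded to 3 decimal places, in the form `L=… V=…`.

2πR = 2π·35 = 219.911486
per-turn = √(219.911486² + 11.5²) = √(48361.0616 + 132.25) = √48493.3116 = 220.211970
L = 5.5 × 220.211970 = 1211.165833
V = π·1.5² × L = 7.068583 × 1211.165833 = 8561.226787

L=1211.166 V=8561.227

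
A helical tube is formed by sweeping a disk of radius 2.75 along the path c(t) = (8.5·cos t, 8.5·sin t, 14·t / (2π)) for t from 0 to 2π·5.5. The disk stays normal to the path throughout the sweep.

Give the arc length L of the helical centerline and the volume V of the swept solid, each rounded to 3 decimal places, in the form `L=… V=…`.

2πR = 2π·8.5 = 53.407075
per-turn = √(53.407075² + 14²) = √(2852.3157 + 196) = √3048.3157 = 55.211554
L = 5.5 × 55.211554 = 303.663546
V = π·2.75² × L = 23.758294 × 303.663546 = 7214.527934

L=303.664 V=7214.528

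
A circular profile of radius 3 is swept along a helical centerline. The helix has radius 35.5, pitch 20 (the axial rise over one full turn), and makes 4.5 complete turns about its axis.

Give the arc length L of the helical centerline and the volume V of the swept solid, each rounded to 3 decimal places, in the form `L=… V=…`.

L=1007.766 V=28493.904

2πR = 2π·35.5 = 223.053078
per-turn = √(223.053078² + 20²) = √(49752.6758 + 400) = √50152.6758 = 223.947931
L = 4.5 × 223.947931 = 1007.765689
V = π·3² × L = 28.274334 × 1007.765689 = 28493.903576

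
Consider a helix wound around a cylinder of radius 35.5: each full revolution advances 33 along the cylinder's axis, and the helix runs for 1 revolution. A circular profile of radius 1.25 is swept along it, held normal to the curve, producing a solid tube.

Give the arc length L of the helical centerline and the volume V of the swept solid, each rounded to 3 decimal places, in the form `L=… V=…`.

L=225.481 V=1106.827

2πR = 2π·35.5 = 223.053078
per-turn = √(223.053078² + 33²) = √(49752.6758 + 1089) = √50841.6758 = 225.480988
L = 1 × 225.480988 = 225.480988
V = π·1.25² × L = 4.908739 × 225.480988 = 1106.827210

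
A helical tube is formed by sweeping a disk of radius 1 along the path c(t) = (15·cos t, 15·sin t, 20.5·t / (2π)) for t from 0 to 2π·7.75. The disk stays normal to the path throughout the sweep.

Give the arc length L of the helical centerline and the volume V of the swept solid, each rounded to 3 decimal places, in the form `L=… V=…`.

L=747.499 V=2348.338

2πR = 2π·15 = 94.247780
per-turn = √(94.247780² + 20.5²) = √(8882.6440 + 420.25) = √9302.8940 = 96.451511
L = 7.75 × 96.451511 = 747.499210
V = π·1² × L = 3.141593 × 747.499210 = 2348.338026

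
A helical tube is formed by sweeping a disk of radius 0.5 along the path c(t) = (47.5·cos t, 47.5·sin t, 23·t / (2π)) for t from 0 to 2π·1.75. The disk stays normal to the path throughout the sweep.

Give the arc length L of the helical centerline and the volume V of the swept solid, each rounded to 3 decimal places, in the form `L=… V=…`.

L=523.838 V=411.422

2πR = 2π·47.5 = 298.451302
per-turn = √(298.451302² + 23²) = √(89073.1797 + 529) = √89602.1797 = 299.336232
L = 1.75 × 299.336232 = 523.838406
V = π·0.5² × L = 0.785398 × 523.838406 = 411.421722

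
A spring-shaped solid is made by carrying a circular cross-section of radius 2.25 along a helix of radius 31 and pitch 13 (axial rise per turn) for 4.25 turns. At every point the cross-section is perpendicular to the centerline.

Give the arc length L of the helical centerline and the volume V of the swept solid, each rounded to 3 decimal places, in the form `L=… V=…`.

2πR = 2π·31 = 194.778745
per-turn = √(194.778745² + 13²) = √(37938.7593 + 169) = √38107.7593 = 195.212088
L = 4.25 × 195.212088 = 829.651374
V = π·2.25² × L = 15.904313 × 829.651374 = 13195.034977

L=829.651 V=13195.035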